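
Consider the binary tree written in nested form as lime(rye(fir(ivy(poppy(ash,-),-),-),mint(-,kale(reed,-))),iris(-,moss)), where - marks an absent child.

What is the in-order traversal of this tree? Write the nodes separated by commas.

In-order visits the left subtree, then the node, then the right subtree.
At lime: go left to rye.
  At rye: go left to fir.
    At fir: go left to ivy.
      At ivy: go left to poppy.
        At poppy: go left to ash.
          ash is a leaf — visit ash.
        Visit poppy.
        At poppy: no right child.
      Visit ivy.
      At ivy: no right child.
    Visit fir.
    At fir: no right child.
  Visit rye.
  At rye: go right to mint.
    At mint: no left child.
    Visit mint.
    At mint: go right to kale.
      At kale: go left to reed.
        reed is a leaf — visit reed.
      Visit kale.
      At kale: no right child.
Visit lime.
At lime: go right to iris.
  At iris: no left child.
  Visit iris.
  At iris: go right to moss.
    moss is a leaf — visit moss.

ash, poppy, ivy, fir, rye, mint, reed, kale, lime, iris, moss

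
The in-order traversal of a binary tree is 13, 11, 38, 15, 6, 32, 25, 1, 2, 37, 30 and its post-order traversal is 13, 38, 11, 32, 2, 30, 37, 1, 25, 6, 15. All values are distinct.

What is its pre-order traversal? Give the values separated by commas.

The last element of post-order is the root; it splits in-order into left and right subtrees.
Root 15: left subtree has 3 nodes {13, 11, 38}, right has 7 {6, 32, 25, 1, 2, 37, 30}.
  Root 11: left subtree has 1 node {13}, right has 1 {38}.
  Root 6: left subtree has 0 nodes { }, right has 6 {32, 25, 1, 2, 37, 30}.
    Root 25: left subtree has 1 node {32}, right has 4 {1, 2, 37, 30}.
      Root 1: left subtree has 0 nodes { }, right has 3 {2, 37, 30}.
        Root 37: left subtree has 1 node {2}, right has 1 {30}.

15, 11, 13, 38, 6, 25, 32, 1, 37, 2, 30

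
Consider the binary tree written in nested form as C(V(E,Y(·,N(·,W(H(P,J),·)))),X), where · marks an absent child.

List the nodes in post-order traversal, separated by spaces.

Post-order visits the left subtree, then the right subtree, then the node.
At C: go left to V.
  At V: go left to E.
    E is a leaf — visit E.
  At V: go right to Y.
    At Y: no left child.
    At Y: go right to N.
      At N: no left child.
      At N: go right to W.
        At W: go left to H.
          At H: go left to P.
            P is a leaf — visit P.
          At H: go right to J.
            J is a leaf — visit J.
          Visit H.
        At W: no right child.
        Visit W.
      Visit N.
    Visit Y.
  Visit V.
At C: go right to X.
  X is a leaf — visit X.
Visit C.

E P J H W N Y V X C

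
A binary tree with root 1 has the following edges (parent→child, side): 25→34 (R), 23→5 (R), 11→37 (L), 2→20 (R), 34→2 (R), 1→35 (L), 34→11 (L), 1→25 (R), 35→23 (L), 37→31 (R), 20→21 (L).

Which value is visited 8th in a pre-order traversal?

37

Pre-order visits the node, then its left subtree, then its right subtree.
Visit 1.
At 1: go left to 35.
  Visit 35.
  At 35: go left to 23.
    Visit 23.
    At 23: no left child.
    At 23: go right to 5.
      5 is a leaf — visit 5.
  At 35: no right child.
At 1: go right to 25.
  Visit 25.
  At 25: no left child.
  At 25: go right to 34.
    Visit 34.
    At 34: go left to 11.
      Visit 11.
      At 11: go left to 37.
        Visit 37.
        At 37: no left child.
        At 37: go right to 31.
          31 is a leaf — visit 31.
      At 11: no right child.
    At 34: go right to 2.
      Visit 2.
      At 2: no left child.
      At 2: go right to 20.
        Visit 20.
        At 20: go left to 21.
          21 is a leaf — visit 21.
        At 20: no right child.
Full pre-order sequence: 1, 35, 23, 5, 25, 34, 11, 37, 31, 2, 20, 21.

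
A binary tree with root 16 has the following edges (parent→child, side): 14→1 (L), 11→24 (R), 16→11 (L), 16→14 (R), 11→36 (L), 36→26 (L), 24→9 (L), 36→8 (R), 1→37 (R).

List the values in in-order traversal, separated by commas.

26, 36, 8, 11, 9, 24, 16, 1, 37, 14

In-order visits the left subtree, then the node, then the right subtree.
At 16: go left to 11.
  At 11: go left to 36.
    At 36: go left to 26.
      26 is a leaf — visit 26.
    Visit 36.
    At 36: go right to 8.
      8 is a leaf — visit 8.
  Visit 11.
  At 11: go right to 24.
    At 24: go left to 9.
      9 is a leaf — visit 9.
    Visit 24.
    At 24: no right child.
Visit 16.
At 16: go right to 14.
  At 14: go left to 1.
    At 1: no left child.
    Visit 1.
    At 1: go right to 37.
      37 is a leaf — visit 37.
  Visit 14.
  At 14: no right child.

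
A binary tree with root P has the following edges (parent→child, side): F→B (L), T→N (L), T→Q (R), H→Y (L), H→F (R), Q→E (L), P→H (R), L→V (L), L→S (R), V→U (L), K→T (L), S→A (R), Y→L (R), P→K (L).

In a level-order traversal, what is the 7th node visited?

N

Level-order visits nodes level by level from the root, left to right within each level.
Level 0: P
Level 1: K, H
Level 2: T, Y, F
Level 3: N, Q, L, B
Level 4: E, V, S
Level 5: U, A
Full level-order sequence: P, K, H, T, Y, F, N, Q, L, B, E, V, S, U, A.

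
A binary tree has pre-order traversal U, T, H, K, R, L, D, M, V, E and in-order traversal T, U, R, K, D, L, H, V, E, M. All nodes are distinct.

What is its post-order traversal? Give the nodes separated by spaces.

The first element of pre-order is the root; it splits in-order into left and right subtrees.
Root U: left subtree has 1 node {T}, right has 8 {R, K, D, L, H, V, E, M}.
  Root H: left subtree has 4 nodes {R, K, D, L}, right has 3 {V, E, M}.
    Root K: left subtree has 1 node {R}, right has 2 {D, L}.
      Root L: left subtree has 1 node {D}, right has 0 { }.
    Root M: left subtree has 2 nodes {V, E}, right has 0 { }.
      Root V: left subtree has 0 nodes { }, right has 1 {E}.

T R D L K E V M H U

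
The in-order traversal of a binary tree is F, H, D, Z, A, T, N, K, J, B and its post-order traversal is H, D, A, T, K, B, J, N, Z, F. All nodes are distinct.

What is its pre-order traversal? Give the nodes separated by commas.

The last element of post-order is the root; it splits in-order into left and right subtrees.
Root F: left subtree has 0 nodes { }, right has 9 {H, D, Z, A, T, N, K, J, B}.
  Root Z: left subtree has 2 nodes {H, D}, right has 6 {A, T, N, K, J, B}.
    Root D: left subtree has 1 node {H}, right has 0 { }.
    Root N: left subtree has 2 nodes {A, T}, right has 3 {K, J, B}.
      Root T: left subtree has 1 node {A}, right has 0 { }.
      Root J: left subtree has 1 node {K}, right has 1 {B}.

F, Z, D, H, N, T, A, J, K, B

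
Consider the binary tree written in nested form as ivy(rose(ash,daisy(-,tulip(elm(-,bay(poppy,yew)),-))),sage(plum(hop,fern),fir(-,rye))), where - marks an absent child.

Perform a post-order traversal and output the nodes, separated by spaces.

Post-order visits the left subtree, then the right subtree, then the node.
At ivy: go left to rose.
  At rose: go left to ash.
    ash is a leaf — visit ash.
  At rose: go right to daisy.
    At daisy: no left child.
    At daisy: go right to tulip.
      At tulip: go left to elm.
        At elm: no left child.
        At elm: go right to bay.
          At bay: go left to poppy.
            poppy is a leaf — visit poppy.
          At bay: go right to yew.
            yew is a leaf — visit yew.
          Visit bay.
        Visit elm.
      At tulip: no right child.
      Visit tulip.
    Visit daisy.
  Visit rose.
At ivy: go right to sage.
  At sage: go left to plum.
    At plum: go left to hop.
      hop is a leaf — visit hop.
    At plum: go right to fern.
      fern is a leaf — visit fern.
    Visit plum.
  At sage: go right to fir.
    At fir: no left child.
    At fir: go right to rye.
      rye is a leaf — visit rye.
    Visit fir.
  Visit sage.
Visit ivy.

ash poppy yew bay elm tulip daisy rose hop fern plum rye fir sage ivy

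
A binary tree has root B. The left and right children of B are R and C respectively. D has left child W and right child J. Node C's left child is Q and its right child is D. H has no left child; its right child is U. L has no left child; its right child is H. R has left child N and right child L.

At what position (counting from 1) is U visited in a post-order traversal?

Post-order visits the left subtree, then the right subtree, then the node.
At B: go left to R.
  At R: go left to N.
    N is a leaf — visit N.
  At R: go right to L.
    At L: no left child.
    At L: go right to H.
      At H: no left child.
      At H: go right to U.
        U is a leaf — visit U.
      Visit H.
    Visit L.
  Visit R.
At B: go right to C.
  At C: go left to Q.
    Q is a leaf — visit Q.
  At C: go right to D.
    At D: go left to W.
      W is a leaf — visit W.
    At D: go right to J.
      J is a leaf — visit J.
    Visit D.
  Visit C.
Visit B.
Full post-order sequence: N, U, H, L, R, Q, W, J, D, C, B.

2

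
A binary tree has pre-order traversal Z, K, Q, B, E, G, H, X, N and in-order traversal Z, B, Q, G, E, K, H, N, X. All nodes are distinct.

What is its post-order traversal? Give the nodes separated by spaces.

B G E Q N X H K Z

The first element of pre-order is the root; it splits in-order into left and right subtrees.
Root Z: left subtree has 0 nodes { }, right has 8 {B, Q, G, E, K, H, N, X}.
  Root K: left subtree has 4 nodes {B, Q, G, E}, right has 3 {H, N, X}.
    Root Q: left subtree has 1 node {B}, right has 2 {G, E}.
      Root E: left subtree has 1 node {G}, right has 0 { }.
    Root H: left subtree has 0 nodes { }, right has 2 {N, X}.
      Root X: left subtree has 1 node {N}, right has 0 { }.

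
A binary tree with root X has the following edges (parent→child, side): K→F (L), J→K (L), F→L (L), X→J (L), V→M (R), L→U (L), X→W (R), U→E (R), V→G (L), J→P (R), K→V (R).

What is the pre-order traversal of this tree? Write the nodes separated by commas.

Pre-order visits the node, then its left subtree, then its right subtree.
Visit X.
At X: go left to J.
  Visit J.
  At J: go left to K.
    Visit K.
    At K: go left to F.
      Visit F.
      At F: go left to L.
        Visit L.
        At L: go left to U.
          Visit U.
          At U: no left child.
          At U: go right to E.
            E is a leaf — visit E.
        At L: no right child.
      At F: no right child.
    At K: go right to V.
      Visit V.
      At V: go left to G.
        G is a leaf — visit G.
      At V: go right to M.
        M is a leaf — visit M.
  At J: go right to P.
    P is a leaf — visit P.
At X: go right to W.
  W is a leaf — visit W.

X, J, K, F, L, U, E, V, G, M, P, W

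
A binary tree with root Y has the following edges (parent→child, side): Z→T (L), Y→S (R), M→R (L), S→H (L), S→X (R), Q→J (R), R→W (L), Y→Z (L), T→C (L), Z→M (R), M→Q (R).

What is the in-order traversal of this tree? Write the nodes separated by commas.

C, T, Z, W, R, M, Q, J, Y, H, S, X

In-order visits the left subtree, then the node, then the right subtree.
At Y: go left to Z.
  At Z: go left to T.
    At T: go left to C.
      C is a leaf — visit C.
    Visit T.
    At T: no right child.
  Visit Z.
  At Z: go right to M.
    At M: go left to R.
      At R: go left to W.
        W is a leaf — visit W.
      Visit R.
      At R: no right child.
    Visit M.
    At M: go right to Q.
      At Q: no left child.
      Visit Q.
      At Q: go right to J.
        J is a leaf — visit J.
Visit Y.
At Y: go right to S.
  At S: go left to H.
    H is a leaf — visit H.
  Visit S.
  At S: go right to X.
    X is a leaf — visit X.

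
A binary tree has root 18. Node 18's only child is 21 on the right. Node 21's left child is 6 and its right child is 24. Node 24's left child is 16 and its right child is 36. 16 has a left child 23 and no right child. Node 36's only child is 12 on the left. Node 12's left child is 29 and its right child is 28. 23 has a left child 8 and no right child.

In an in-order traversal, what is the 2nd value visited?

6

In-order visits the left subtree, then the node, then the right subtree.
At 18: no left child.
Visit 18.
At 18: go right to 21.
  At 21: go left to 6.
    6 is a leaf — visit 6.
  Visit 21.
  At 21: go right to 24.
    At 24: go left to 16.
      At 16: go left to 23.
        At 23: go left to 8.
          8 is a leaf — visit 8.
        Visit 23.
        At 23: no right child.
      Visit 16.
      At 16: no right child.
    Visit 24.
    At 24: go right to 36.
      At 36: go left to 12.
        At 12: go left to 29.
          29 is a leaf — visit 29.
        Visit 12.
        At 12: go right to 28.
          28 is a leaf — visit 28.
      Visit 36.
      At 36: no right child.
Full in-order sequence: 18, 6, 21, 8, 23, 16, 24, 29, 12, 28, 36.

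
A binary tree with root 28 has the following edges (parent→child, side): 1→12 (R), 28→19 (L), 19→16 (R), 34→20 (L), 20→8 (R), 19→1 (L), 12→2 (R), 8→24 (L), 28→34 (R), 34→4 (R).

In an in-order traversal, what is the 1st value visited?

1

In-order visits the left subtree, then the node, then the right subtree.
At 28: go left to 19.
  At 19: go left to 1.
    At 1: no left child.
    Visit 1.
    At 1: go right to 12.
      At 12: no left child.
      Visit 12.
      At 12: go right to 2.
        2 is a leaf — visit 2.
  Visit 19.
  At 19: go right to 16.
    16 is a leaf — visit 16.
Visit 28.
At 28: go right to 34.
  At 34: go left to 20.
    At 20: no left child.
    Visit 20.
    At 20: go right to 8.
      At 8: go left to 24.
        24 is a leaf — visit 24.
      Visit 8.
      At 8: no right child.
  Visit 34.
  At 34: go right to 4.
    4 is a leaf — visit 4.
Full in-order sequence: 1, 12, 2, 19, 16, 28, 20, 24, 8, 34, 4.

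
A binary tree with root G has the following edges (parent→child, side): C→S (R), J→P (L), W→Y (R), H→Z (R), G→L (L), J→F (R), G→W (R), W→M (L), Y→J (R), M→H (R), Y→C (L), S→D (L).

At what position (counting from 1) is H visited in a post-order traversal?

Post-order visits the left subtree, then the right subtree, then the node.
At G: go left to L.
  L is a leaf — visit L.
At G: go right to W.
  At W: go left to M.
    At M: no left child.
    At M: go right to H.
      At H: no left child.
      At H: go right to Z.
        Z is a leaf — visit Z.
      Visit H.
    Visit M.
  At W: go right to Y.
    At Y: go left to C.
      At C: no left child.
      At C: go right to S.
        At S: go left to D.
          D is a leaf — visit D.
        At S: no right child.
        Visit S.
      Visit C.
    At Y: go right to J.
      At J: go left to P.
        P is a leaf — visit P.
      At J: go right to F.
        F is a leaf — visit F.
      Visit J.
    Visit Y.
  Visit W.
Visit G.
Full post-order sequence: L, Z, H, M, D, S, C, P, F, J, Y, W, G.

3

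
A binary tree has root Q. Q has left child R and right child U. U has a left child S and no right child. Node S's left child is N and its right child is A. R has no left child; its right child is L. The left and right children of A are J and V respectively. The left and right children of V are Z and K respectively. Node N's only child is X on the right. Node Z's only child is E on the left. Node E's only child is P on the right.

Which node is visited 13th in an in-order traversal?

K

In-order visits the left subtree, then the node, then the right subtree.
At Q: go left to R.
  At R: no left child.
  Visit R.
  At R: go right to L.
    L is a leaf — visit L.
Visit Q.
At Q: go right to U.
  At U: go left to S.
    At S: go left to N.
      At N: no left child.
      Visit N.
      At N: go right to X.
        X is a leaf — visit X.
    Visit S.
    At S: go right to A.
      At A: go left to J.
        J is a leaf — visit J.
      Visit A.
      At A: go right to V.
        At V: go left to Z.
          At Z: go left to E.
            At E: no left child.
            Visit E.
            At E: go right to P.
              P is a leaf — visit P.
          Visit Z.
          At Z: no right child.
        Visit V.
        At V: go right to K.
          K is a leaf — visit K.
  Visit U.
  At U: no right child.
Full in-order sequence: R, L, Q, N, X, S, J, A, E, P, Z, V, K, U.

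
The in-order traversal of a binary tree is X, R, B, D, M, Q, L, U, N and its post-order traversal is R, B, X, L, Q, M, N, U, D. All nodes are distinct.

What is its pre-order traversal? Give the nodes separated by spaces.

The last element of post-order is the root; it splits in-order into left and right subtrees.
Root D: left subtree has 3 nodes {X, R, B}, right has 5 {M, Q, L, U, N}.
  Root X: left subtree has 0 nodes { }, right has 2 {R, B}.
    Root B: left subtree has 1 node {R}, right has 0 { }.
  Root U: left subtree has 3 nodes {M, Q, L}, right has 1 {N}.
    Root M: left subtree has 0 nodes { }, right has 2 {Q, L}.
      Root Q: left subtree has 0 nodes { }, right has 1 {L}.

D X B R U M Q L N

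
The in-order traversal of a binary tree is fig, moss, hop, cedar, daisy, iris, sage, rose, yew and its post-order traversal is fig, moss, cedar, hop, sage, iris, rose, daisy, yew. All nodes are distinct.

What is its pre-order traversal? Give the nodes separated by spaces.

yew daisy hop moss fig cedar rose iris sage

The last element of post-order is the root; it splits in-order into left and right subtrees.
Root yew: left subtree has 8 nodes {fig, moss, hop, cedar, daisy, iris, sage, rose}, right has 0 { }.
  Root daisy: left subtree has 4 nodes {fig, moss, hop, cedar}, right has 3 {iris, sage, rose}.
    Root hop: left subtree has 2 nodes {fig, moss}, right has 1 {cedar}.
      Root moss: left subtree has 1 node {fig}, right has 0 { }.
    Root rose: left subtree has 2 nodes {iris, sage}, right has 0 { }.
      Root iris: left subtree has 0 nodes { }, right has 1 {sage}.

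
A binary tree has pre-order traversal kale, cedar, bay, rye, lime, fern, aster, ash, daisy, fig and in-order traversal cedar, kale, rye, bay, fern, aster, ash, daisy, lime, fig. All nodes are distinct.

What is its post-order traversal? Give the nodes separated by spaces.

cedar rye daisy ash aster fern fig lime bay kale

The first element of pre-order is the root; it splits in-order into left and right subtrees.
Root kale: left subtree has 1 node {cedar}, right has 8 {rye, bay, fern, aster, ash, daisy, lime, fig}.
  Root bay: left subtree has 1 node {rye}, right has 6 {fern, aster, ash, daisy, lime, fig}.
    Root lime: left subtree has 4 nodes {fern, aster, ash, daisy}, right has 1 {fig}.
      Root fern: left subtree has 0 nodes { }, right has 3 {aster, ash, daisy}.
        Root aster: left subtree has 0 nodes { }, right has 2 {ash, daisy}.
          Root ash: left subtree has 0 nodes { }, right has 1 {daisy}.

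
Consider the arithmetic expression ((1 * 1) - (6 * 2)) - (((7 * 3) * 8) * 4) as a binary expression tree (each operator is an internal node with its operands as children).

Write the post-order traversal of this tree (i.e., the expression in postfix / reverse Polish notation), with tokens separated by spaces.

Post-order on an expression tree gives postfix notation: for each operator, emit left operand, right operand, then the operator.

1 1 * 6 2 * - 7 3 * 8 * 4 * -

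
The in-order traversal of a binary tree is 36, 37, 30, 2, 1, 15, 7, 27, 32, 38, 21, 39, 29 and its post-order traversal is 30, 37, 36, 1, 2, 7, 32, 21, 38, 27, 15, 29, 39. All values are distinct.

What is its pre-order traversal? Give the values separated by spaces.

39 15 2 36 37 30 1 27 7 38 32 21 29

The last element of post-order is the root; it splits in-order into left and right subtrees.
Root 39: left subtree has 11 nodes {36, 37, 30, 2, 1, 15, 7, 27, 32, 38, 21}, right has 1 {29}.
  Root 15: left subtree has 5 nodes {36, 37, 30, 2, 1}, right has 5 {7, 27, 32, 38, 21}.
    Root 2: left subtree has 3 nodes {36, 37, 30}, right has 1 {1}.
      Root 36: left subtree has 0 nodes { }, right has 2 {37, 30}.
        Root 37: left subtree has 0 nodes { }, right has 1 {30}.
    Root 27: left subtree has 1 node {7}, right has 3 {32, 38, 21}.
      Root 38: left subtree has 1 node {32}, right has 1 {21}.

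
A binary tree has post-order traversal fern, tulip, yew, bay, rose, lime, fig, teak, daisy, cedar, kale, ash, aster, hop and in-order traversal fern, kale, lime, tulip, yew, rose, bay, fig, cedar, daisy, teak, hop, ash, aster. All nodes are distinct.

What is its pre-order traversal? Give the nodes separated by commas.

The last element of post-order is the root; it splits in-order into left and right subtrees.
Root hop: left subtree has 11 nodes {fern, kale, lime, tulip, yew, rose, bay, fig, cedar, daisy, teak}, right has 2 {ash, aster}.
  Root kale: left subtree has 1 node {fern}, right has 9 {lime, tulip, yew, rose, bay, fig, cedar, daisy, teak}.
    Root cedar: left subtree has 6 nodes {lime, tulip, yew, rose, bay, fig}, right has 2 {daisy, teak}.
      Root fig: left subtree has 5 nodes {lime, tulip, yew, rose, bay}, right has 0 { }.
        Root lime: left subtree has 0 nodes { }, right has 4 {tulip, yew, rose, bay}.
          Root rose: left subtree has 2 nodes {tulip, yew}, right has 1 {bay}.
            Root yew: left subtree has 1 node {tulip}, right has 0 { }.
      Root daisy: left subtree has 0 nodes { }, right has 1 {teak}.
  Root aster: left subtree has 1 node {ash}, right has 0 { }.

hop, kale, fern, cedar, fig, lime, rose, yew, tulip, bay, daisy, teak, aster, ash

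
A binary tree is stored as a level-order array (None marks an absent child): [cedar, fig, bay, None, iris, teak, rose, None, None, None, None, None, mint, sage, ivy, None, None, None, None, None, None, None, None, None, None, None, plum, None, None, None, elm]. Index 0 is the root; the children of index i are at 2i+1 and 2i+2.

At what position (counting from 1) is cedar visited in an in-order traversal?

In-order visits the left subtree, then the node, then the right subtree.
At cedar: go left to fig.
  At fig: no left child.
  Visit fig.
  At fig: go right to iris.
    iris is a leaf — visit iris.
Visit cedar.
At cedar: go right to bay.
  At bay: go left to teak.
    At teak: no left child.
    Visit teak.
    At teak: go right to mint.
      At mint: no left child.
      Visit mint.
      At mint: go right to plum.
        plum is a leaf — visit plum.
  Visit bay.
  At bay: go right to rose.
    At rose: go left to sage.
      sage is a leaf — visit sage.
    Visit rose.
    At rose: go right to ivy.
      At ivy: no left child.
      Visit ivy.
      At ivy: go right to elm.
        elm is a leaf — visit elm.
Full in-order sequence: fig, iris, cedar, teak, mint, plum, bay, sage, rose, ivy, elm.

3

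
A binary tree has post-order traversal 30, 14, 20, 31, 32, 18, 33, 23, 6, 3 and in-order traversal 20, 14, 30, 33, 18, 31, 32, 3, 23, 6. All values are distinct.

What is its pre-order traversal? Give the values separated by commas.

3, 33, 20, 14, 30, 18, 32, 31, 6, 23

The last element of post-order is the root; it splits in-order into left and right subtrees.
Root 3: left subtree has 7 nodes {20, 14, 30, 33, 18, 31, 32}, right has 2 {23, 6}.
  Root 33: left subtree has 3 nodes {20, 14, 30}, right has 3 {18, 31, 32}.
    Root 20: left subtree has 0 nodes { }, right has 2 {14, 30}.
      Root 14: left subtree has 0 nodes { }, right has 1 {30}.
    Root 18: left subtree has 0 nodes { }, right has 2 {31, 32}.
      Root 32: left subtree has 1 node {31}, right has 0 { }.
  Root 6: left subtree has 1 node {23}, right has 0 { }.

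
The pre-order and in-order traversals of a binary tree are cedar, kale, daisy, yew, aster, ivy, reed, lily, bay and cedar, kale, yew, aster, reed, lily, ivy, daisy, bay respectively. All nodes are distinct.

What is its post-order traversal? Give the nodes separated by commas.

The first element of pre-order is the root; it splits in-order into left and right subtrees.
Root cedar: left subtree has 0 nodes { }, right has 8 {kale, yew, aster, reed, lily, ivy, daisy, bay}.
  Root kale: left subtree has 0 nodes { }, right has 7 {yew, aster, reed, lily, ivy, daisy, bay}.
    Root daisy: left subtree has 5 nodes {yew, aster, reed, lily, ivy}, right has 1 {bay}.
      Root yew: left subtree has 0 nodes { }, right has 4 {aster, reed, lily, ivy}.
        Root aster: left subtree has 0 nodes { }, right has 3 {reed, lily, ivy}.
          Root ivy: left subtree has 2 nodes {reed, lily}, right has 0 { }.
            Root reed: left subtree has 0 nodes { }, right has 1 {lily}.

lily, reed, ivy, aster, yew, bay, daisy, kale, cedar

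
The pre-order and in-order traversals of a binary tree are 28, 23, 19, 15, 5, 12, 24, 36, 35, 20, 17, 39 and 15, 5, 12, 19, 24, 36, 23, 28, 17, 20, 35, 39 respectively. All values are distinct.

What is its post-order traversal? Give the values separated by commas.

The first element of pre-order is the root; it splits in-order into left and right subtrees.
Root 28: left subtree has 7 nodes {15, 5, 12, 19, 24, 36, 23}, right has 4 {17, 20, 35, 39}.
  Root 23: left subtree has 6 nodes {15, 5, 12, 19, 24, 36}, right has 0 { }.
    Root 19: left subtree has 3 nodes {15, 5, 12}, right has 2 {24, 36}.
      Root 15: left subtree has 0 nodes { }, right has 2 {5, 12}.
        Root 5: left subtree has 0 nodes { }, right has 1 {12}.
      Root 24: left subtree has 0 nodes { }, right has 1 {36}.
  Root 35: left subtree has 2 nodes {17, 20}, right has 1 {39}.
    Root 20: left subtree has 1 node {17}, right has 0 { }.

12, 5, 15, 36, 24, 19, 23, 17, 20, 39, 35, 28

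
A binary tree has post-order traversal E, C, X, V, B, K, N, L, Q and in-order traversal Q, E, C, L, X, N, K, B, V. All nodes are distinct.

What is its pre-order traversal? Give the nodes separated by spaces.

Q L C E N X K B V

The last element of post-order is the root; it splits in-order into left and right subtrees.
Root Q: left subtree has 0 nodes { }, right has 8 {E, C, L, X, N, K, B, V}.
  Root L: left subtree has 2 nodes {E, C}, right has 5 {X, N, K, B, V}.
    Root C: left subtree has 1 node {E}, right has 0 { }.
    Root N: left subtree has 1 node {X}, right has 3 {K, B, V}.
      Root K: left subtree has 0 nodes { }, right has 2 {B, V}.
        Root B: left subtree has 0 nodes { }, right has 1 {V}.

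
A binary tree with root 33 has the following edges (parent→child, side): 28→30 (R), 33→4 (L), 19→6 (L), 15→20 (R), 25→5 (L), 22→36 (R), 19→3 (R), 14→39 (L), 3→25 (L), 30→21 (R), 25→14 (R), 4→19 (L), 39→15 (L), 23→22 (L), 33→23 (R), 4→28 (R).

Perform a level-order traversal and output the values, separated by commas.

33, 4, 23, 19, 28, 22, 6, 3, 30, 36, 25, 21, 5, 14, 39, 15, 20

Level-order visits nodes level by level from the root, left to right within each level.
Level 0: 33
Level 1: 4, 23
Level 2: 19, 28, 22
Level 3: 6, 3, 30, 36
Level 4: 25, 21
Level 5: 5, 14
Level 6: 39
Level 7: 15
Level 8: 20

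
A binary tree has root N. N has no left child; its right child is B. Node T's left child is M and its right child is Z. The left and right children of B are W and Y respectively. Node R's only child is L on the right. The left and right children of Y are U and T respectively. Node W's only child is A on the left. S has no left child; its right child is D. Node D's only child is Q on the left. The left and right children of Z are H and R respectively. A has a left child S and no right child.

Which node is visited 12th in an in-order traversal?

In-order visits the left subtree, then the node, then the right subtree.
At N: no left child.
Visit N.
At N: go right to B.
  At B: go left to W.
    At W: go left to A.
      At A: go left to S.
        At S: no left child.
        Visit S.
        At S: go right to D.
          At D: go left to Q.
            Q is a leaf — visit Q.
          Visit D.
          At D: no right child.
      Visit A.
      At A: no right child.
    Visit W.
    At W: no right child.
  Visit B.
  At B: go right to Y.
    At Y: go left to U.
      U is a leaf — visit U.
    Visit Y.
    At Y: go right to T.
      At T: go left to M.
        M is a leaf — visit M.
      Visit T.
      At T: go right to Z.
        At Z: go left to H.
          H is a leaf — visit H.
        Visit Z.
        At Z: go right to R.
          At R: no left child.
          Visit R.
          At R: go right to L.
            L is a leaf — visit L.
Full in-order sequence: N, S, Q, D, A, W, B, U, Y, M, T, H, Z, R, L.

H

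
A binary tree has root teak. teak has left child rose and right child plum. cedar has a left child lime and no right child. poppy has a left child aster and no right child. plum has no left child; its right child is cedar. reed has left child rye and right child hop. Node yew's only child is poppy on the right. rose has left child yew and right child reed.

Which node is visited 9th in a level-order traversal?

hop

Level-order visits nodes level by level from the root, left to right within each level.
Level 0: teak
Level 1: rose, plum
Level 2: yew, reed, cedar
Level 3: poppy, rye, hop, lime
Level 4: aster
Full level-order sequence: teak, rose, plum, yew, reed, cedar, poppy, rye, hop, lime, aster.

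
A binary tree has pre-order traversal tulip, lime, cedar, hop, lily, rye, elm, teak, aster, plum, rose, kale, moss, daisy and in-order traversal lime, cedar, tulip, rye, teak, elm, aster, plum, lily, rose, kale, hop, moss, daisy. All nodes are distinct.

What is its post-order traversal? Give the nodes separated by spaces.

The first element of pre-order is the root; it splits in-order into left and right subtrees.
Root tulip: left subtree has 2 nodes {lime, cedar}, right has 11 {rye, teak, elm, aster, plum, lily, rose, kale, hop, moss, daisy}.
  Root lime: left subtree has 0 nodes { }, right has 1 {cedar}.
  Root hop: left subtree has 8 nodes {rye, teak, elm, aster, plum, lily, rose, kale}, right has 2 {moss, daisy}.
    Root lily: left subtree has 5 nodes {rye, teak, elm, aster, plum}, right has 2 {rose, kale}.
      Root rye: left subtree has 0 nodes { }, right has 4 {teak, elm, aster, plum}.
        Root elm: left subtree has 1 node {teak}, right has 2 {aster, plum}.
          Root aster: left subtree has 0 nodes { }, right has 1 {plum}.
      Root rose: left subtree has 0 nodes { }, right has 1 {kale}.
    Root moss: left subtree has 0 nodes { }, right has 1 {daisy}.

cedar lime teak plum aster elm rye kale rose lily daisy moss hop tulip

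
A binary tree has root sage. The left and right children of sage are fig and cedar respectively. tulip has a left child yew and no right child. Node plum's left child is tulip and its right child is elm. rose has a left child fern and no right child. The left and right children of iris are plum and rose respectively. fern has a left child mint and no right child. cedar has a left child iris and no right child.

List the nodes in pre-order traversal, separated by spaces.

sage fig cedar iris plum tulip yew elm rose fern mint

Pre-order visits the node, then its left subtree, then its right subtree.
Visit sage.
At sage: go left to fig.
  fig is a leaf — visit fig.
At sage: go right to cedar.
  Visit cedar.
  At cedar: go left to iris.
    Visit iris.
    At iris: go left to plum.
      Visit plum.
      At plum: go left to tulip.
        Visit tulip.
        At tulip: go left to yew.
          yew is a leaf — visit yew.
        At tulip: no right child.
      At plum: go right to elm.
        elm is a leaf — visit elm.
    At iris: go right to rose.
      Visit rose.
      At rose: go left to fern.
        Visit fern.
        At fern: go left to mint.
          mint is a leaf — visit mint.
        At fern: no right child.
      At rose: no right child.
  At cedar: no right child.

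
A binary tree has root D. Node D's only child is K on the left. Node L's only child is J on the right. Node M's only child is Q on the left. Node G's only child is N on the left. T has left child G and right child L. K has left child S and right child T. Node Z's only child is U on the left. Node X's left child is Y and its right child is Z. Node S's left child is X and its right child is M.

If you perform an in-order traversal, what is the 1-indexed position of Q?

In-order visits the left subtree, then the node, then the right subtree.
At D: go left to K.
  At K: go left to S.
    At S: go left to X.
      At X: go left to Y.
        Y is a leaf — visit Y.
      Visit X.
      At X: go right to Z.
        At Z: go left to U.
          U is a leaf — visit U.
        Visit Z.
        At Z: no right child.
    Visit S.
    At S: go right to M.
      At M: go left to Q.
        Q is a leaf — visit Q.
      Visit M.
      At M: no right child.
  Visit K.
  At K: go right to T.
    At T: go left to G.
      At G: go left to N.
        N is a leaf — visit N.
      Visit G.
      At G: no right child.
    Visit T.
    At T: go right to L.
      At L: no left child.
      Visit L.
      At L: go right to J.
        J is a leaf — visit J.
Visit D.
At D: no right child.
Full in-order sequence: Y, X, U, Z, S, Q, M, K, N, G, T, L, J, D.

6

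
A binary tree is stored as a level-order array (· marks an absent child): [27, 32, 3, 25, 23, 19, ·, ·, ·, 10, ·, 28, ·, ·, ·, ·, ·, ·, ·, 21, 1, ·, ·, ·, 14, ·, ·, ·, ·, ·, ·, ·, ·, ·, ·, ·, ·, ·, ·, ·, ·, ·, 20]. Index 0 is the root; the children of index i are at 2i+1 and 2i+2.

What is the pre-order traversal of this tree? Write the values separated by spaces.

Pre-order visits the node, then its left subtree, then its right subtree.
Visit 27.
At 27: go left to 32.
  Visit 32.
  At 32: go left to 25.
    25 is a leaf — visit 25.
  At 32: go right to 23.
    Visit 23.
    At 23: go left to 10.
      Visit 10.
      At 10: go left to 21.
        21 is a leaf — visit 21.
      At 10: go right to 1.
        Visit 1.
        At 1: no left child.
        At 1: go right to 20.
          20 is a leaf — visit 20.
    At 23: no right child.
At 27: go right to 3.
  Visit 3.
  At 3: go left to 19.
    Visit 19.
    At 19: go left to 28.
      Visit 28.
      At 28: no left child.
      At 28: go right to 14.
        14 is a leaf — visit 14.
    At 19: no right child.
  At 3: no right child.

27 32 25 23 10 21 1 20 3 19 28 14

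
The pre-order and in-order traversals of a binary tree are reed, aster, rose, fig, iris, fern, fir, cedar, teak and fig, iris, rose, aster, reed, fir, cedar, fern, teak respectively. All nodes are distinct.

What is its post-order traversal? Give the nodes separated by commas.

iris, fig, rose, aster, cedar, fir, teak, fern, reed

The first element of pre-order is the root; it splits in-order into left and right subtrees.
Root reed: left subtree has 4 nodes {fig, iris, rose, aster}, right has 4 {fir, cedar, fern, teak}.
  Root aster: left subtree has 3 nodes {fig, iris, rose}, right has 0 { }.
    Root rose: left subtree has 2 nodes {fig, iris}, right has 0 { }.
      Root fig: left subtree has 0 nodes { }, right has 1 {iris}.
  Root fern: left subtree has 2 nodes {fir, cedar}, right has 1 {teak}.
    Root fir: left subtree has 0 nodes { }, right has 1 {cedar}.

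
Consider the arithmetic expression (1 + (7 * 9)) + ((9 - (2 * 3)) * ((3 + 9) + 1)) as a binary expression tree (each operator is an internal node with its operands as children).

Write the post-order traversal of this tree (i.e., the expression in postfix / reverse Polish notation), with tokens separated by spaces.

1 7 9 * + 9 2 3 * - 3 9 + 1 + * +

Post-order on an expression tree gives postfix notation: for each operator, emit left operand, right operand, then the operator.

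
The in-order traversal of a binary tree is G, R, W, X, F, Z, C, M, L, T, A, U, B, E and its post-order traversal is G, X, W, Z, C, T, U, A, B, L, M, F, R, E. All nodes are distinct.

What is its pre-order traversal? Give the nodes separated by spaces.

E R G F W X M C Z L B A T U

The last element of post-order is the root; it splits in-order into left and right subtrees.
Root E: left subtree has 13 nodes {G, R, W, X, F, Z, C, M, L, T, A, U, B}, right has 0 { }.
  Root R: left subtree has 1 node {G}, right has 11 {W, X, F, Z, C, M, L, T, A, U, B}.
    Root F: left subtree has 2 nodes {W, X}, right has 8 {Z, C, M, L, T, A, U, B}.
      Root W: left subtree has 0 nodes { }, right has 1 {X}.
      Root M: left subtree has 2 nodes {Z, C}, right has 5 {L, T, A, U, B}.
        Root C: left subtree has 1 node {Z}, right has 0 { }.
        Root L: left subtree has 0 nodes { }, right has 4 {T, A, U, B}.
          Root B: left subtree has 3 nodes {T, A, U}, right has 0 { }.
            Root A: left subtree has 1 node {T}, right has 1 {U}.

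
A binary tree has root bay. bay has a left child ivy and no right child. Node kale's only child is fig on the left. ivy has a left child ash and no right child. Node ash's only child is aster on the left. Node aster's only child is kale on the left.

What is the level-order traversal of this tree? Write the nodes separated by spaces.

bay ivy ash aster kale fig

Level-order visits nodes level by level from the root, left to right within each level.
Level 0: bay
Level 1: ivy
Level 2: ash
Level 3: aster
Level 4: kale
Level 5: fig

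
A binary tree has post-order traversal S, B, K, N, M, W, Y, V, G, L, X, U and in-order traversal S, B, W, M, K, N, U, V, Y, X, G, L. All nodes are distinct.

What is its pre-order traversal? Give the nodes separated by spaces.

U W B S M N K X V Y L G

The last element of post-order is the root; it splits in-order into left and right subtrees.
Root U: left subtree has 6 nodes {S, B, W, M, K, N}, right has 5 {V, Y, X, G, L}.
  Root W: left subtree has 2 nodes {S, B}, right has 3 {M, K, N}.
    Root B: left subtree has 1 node {S}, right has 0 { }.
    Root M: left subtree has 0 nodes { }, right has 2 {K, N}.
      Root N: left subtree has 1 node {K}, right has 0 { }.
  Root X: left subtree has 2 nodes {V, Y}, right has 2 {G, L}.
    Root V: left subtree has 0 nodes { }, right has 1 {Y}.
    Root L: left subtree has 1 node {G}, right has 0 { }.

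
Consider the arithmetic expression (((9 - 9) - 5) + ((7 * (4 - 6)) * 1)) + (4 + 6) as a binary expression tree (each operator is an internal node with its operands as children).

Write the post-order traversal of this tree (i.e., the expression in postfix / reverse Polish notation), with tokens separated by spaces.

Post-order on an expression tree gives postfix notation: for each operator, emit left operand, right operand, then the operator.

9 9 - 5 - 7 4 6 - * 1 * + 4 6 + +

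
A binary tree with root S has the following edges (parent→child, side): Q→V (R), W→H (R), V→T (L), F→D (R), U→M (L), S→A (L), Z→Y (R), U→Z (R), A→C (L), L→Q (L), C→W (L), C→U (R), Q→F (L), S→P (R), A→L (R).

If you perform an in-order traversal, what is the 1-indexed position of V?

13

In-order visits the left subtree, then the node, then the right subtree.
At S: go left to A.
  At A: go left to C.
    At C: go left to W.
      At W: no left child.
      Visit W.
      At W: go right to H.
        H is a leaf — visit H.
    Visit C.
    At C: go right to U.
      At U: go left to M.
        M is a leaf — visit M.
      Visit U.
      At U: go right to Z.
        At Z: no left child.
        Visit Z.
        At Z: go right to Y.
          Y is a leaf — visit Y.
  Visit A.
  At A: go right to L.
    At L: go left to Q.
      At Q: go left to F.
        At F: no left child.
        Visit F.
        At F: go right to D.
          D is a leaf — visit D.
      Visit Q.
      At Q: go right to V.
        At V: go left to T.
          T is a leaf — visit T.
        Visit V.
        At V: no right child.
    Visit L.
    At L: no right child.
Visit S.
At S: go right to P.
  P is a leaf — visit P.
Full in-order sequence: W, H, C, M, U, Z, Y, A, F, D, Q, T, V, L, S, P.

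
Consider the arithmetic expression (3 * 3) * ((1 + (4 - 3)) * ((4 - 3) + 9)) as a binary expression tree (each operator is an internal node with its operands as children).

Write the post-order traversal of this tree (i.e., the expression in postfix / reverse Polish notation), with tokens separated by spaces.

Post-order on an expression tree gives postfix notation: for each operator, emit left operand, right operand, then the operator.

3 3 * 1 4 3 - + 4 3 - 9 + * *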